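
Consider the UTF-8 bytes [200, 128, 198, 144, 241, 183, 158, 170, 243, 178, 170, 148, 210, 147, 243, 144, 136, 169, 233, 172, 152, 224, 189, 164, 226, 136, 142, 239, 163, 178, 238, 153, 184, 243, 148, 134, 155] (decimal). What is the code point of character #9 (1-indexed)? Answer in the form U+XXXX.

U+220E

Offset 0: leading byte 0xC8 = 11001000 → 2-byte char #1 = C8 80.
Offset 2: leading byte 0xC6 = 11000110 → 2-byte char #2 = C6 90.
Offset 4: leading byte 0xF1 = 11110001 → 4-byte char #3 = F1 B7 9E AA.
Offset 8: leading byte 0xF3 = 11110011 → 4-byte char #4 = F3 B2 AA 94.
Offset 12: leading byte 0xD2 = 11010010 → 2-byte char #5 = D2 93.
Offset 14: leading byte 0xF3 = 11110011 → 4-byte char #6 = F3 90 88 A9.
Offset 18: leading byte 0xE9 = 11101001 → 3-byte char #7 = E9 AC 98.
Offset 21: leading byte 0xE0 = 11100000 → 3-byte char #8 = E0 BD A4.
Offset 24: leading byte 0xE2 = 11100010 → 3-byte char #9 = E2 88 8E.
Leading byte 0xE2 = 11100010 matches 1110xxxx → 3-byte sequence.
Byte 1: 0xE2 = 11100010, payload 0010 (4 bits).
Byte 2: 0x88 = 10001000 (10xxxxxx ✓), payload 001000.
Byte 3: 0x8E = 10001110 (10xxxxxx ✓), payload 001110.
Concatenate: 0010001000001110 = 0x220E (16 bits → U+220E).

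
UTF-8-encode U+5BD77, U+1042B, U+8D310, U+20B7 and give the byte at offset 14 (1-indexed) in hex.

1-indexed offset 14 is 0-indexed offset 13.
U+5BD77 → 4-byte form F1 9B B5 B7 at offsets 0–3.
U+1042B → 4-byte form F0 90 90 AB at offsets 4–7.
U+8D310 → 4-byte form F2 8D 8C 90 at offsets 8–11.
U+20B7 → 3-byte form E2 82 B7 at offsets 12–14.
Offset 13 falls in char 4's range; it's byte 2 of E2 82 B7 = 0x82.

0x82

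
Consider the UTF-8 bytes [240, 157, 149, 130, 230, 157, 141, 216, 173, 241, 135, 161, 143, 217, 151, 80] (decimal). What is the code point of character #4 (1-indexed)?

U+4784F

Offset 0: leading byte 0xF0 = 11110000 → 4-byte char #1 = F0 9D 95 82.
Offset 4: leading byte 0xE6 = 11100110 → 3-byte char #2 = E6 9D 8D.
Offset 7: leading byte 0xD8 = 11011000 → 2-byte char #3 = D8 AD.
Offset 9: leading byte 0xF1 = 11110001 → 4-byte char #4 = F1 87 A1 8F.
Leading byte 0xF1 = 11110001 matches 11110xxx → 4-byte sequence.
Byte 1: 0xF1 = 11110001, payload 001 (3 bits).
Byte 2: 0x87 = 10000111 (10xxxxxx ✓), payload 000111.
Byte 3: 0xA1 = 10100001 (10xxxxxx ✓), payload 100001.
Byte 4: 0x8F = 10001111 (10xxxxxx ✓), payload 001111.
Concatenate: 001000111100001001111 = 0x4784F (21 bits → U+4784F).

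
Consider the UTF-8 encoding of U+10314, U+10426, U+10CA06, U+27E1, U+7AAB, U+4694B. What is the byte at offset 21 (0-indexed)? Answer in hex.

0x8B

U+10314 → 4-byte form F0 90 8C 94 at offsets 0–3.
U+10426 → 4-byte form F0 90 90 A6 at offsets 4–7.
U+10CA06 → 4-byte form F4 8C A8 86 at offsets 8–11.
U+27E1 → 3-byte form E2 9F A1 at offsets 12–14.
U+7AAB → 3-byte form E7 AA AB at offsets 15–17.
U+4694B → 4-byte form F1 86 A5 8B at offsets 18–21.
Offset 21 falls in char 6's range; it's byte 4 of F1 86 A5 8B = 0x8B.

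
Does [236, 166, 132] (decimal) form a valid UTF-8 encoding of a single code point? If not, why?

valid

Leading byte 0xEC = 11101100 → 3-byte form.
Continuation bytes 0xA6=10100110, 0x84=10000100 all match 10xxxxxx.
Decoded value 0xC984 is ≥ 0x800 (shortest form) and not a surrogate.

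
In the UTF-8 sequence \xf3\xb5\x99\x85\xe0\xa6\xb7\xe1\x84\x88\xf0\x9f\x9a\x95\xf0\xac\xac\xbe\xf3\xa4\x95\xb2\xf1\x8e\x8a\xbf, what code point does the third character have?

U+1108

Offset 0: leading byte 0xF3 = 11110011 → 4-byte char #1 = F3 B5 99 85.
Offset 4: leading byte 0xE0 = 11100000 → 3-byte char #2 = E0 A6 B7.
Offset 7: leading byte 0xE1 = 11100001 → 3-byte char #3 = E1 84 88.
Leading byte 0xE1 = 11100001 matches 1110xxxx → 3-byte sequence.
Byte 1: 0xE1 = 11100001, payload 0001 (4 bits).
Byte 2: 0x84 = 10000100 (10xxxxxx ✓), payload 000100.
Byte 3: 0x88 = 10001000 (10xxxxxx ✓), payload 001000.
Concatenate: 0001000100001000 = 0x1108 (16 bits → U+1108).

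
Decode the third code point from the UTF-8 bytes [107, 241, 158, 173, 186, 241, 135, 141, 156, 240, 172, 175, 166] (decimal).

U+4735C

Offset 0: leading byte 0x6B = 01101011 → 1-byte char #1 = 6B.
Offset 1: leading byte 0xF1 = 11110001 → 4-byte char #2 = F1 9E AD BA.
Offset 5: leading byte 0xF1 = 11110001 → 4-byte char #3 = F1 87 8D 9C.
Leading byte 0xF1 = 11110001 matches 11110xxx → 4-byte sequence.
Byte 1: 0xF1 = 11110001, payload 001 (3 bits).
Byte 2: 0x87 = 10000111 (10xxxxxx ✓), payload 000111.
Byte 3: 0x8D = 10001101 (10xxxxxx ✓), payload 001101.
Byte 4: 0x9C = 10011100 (10xxxxxx ✓), payload 011100.
Concatenate: 001000111001101011100 = 0x4735C (21 bits → U+4735C).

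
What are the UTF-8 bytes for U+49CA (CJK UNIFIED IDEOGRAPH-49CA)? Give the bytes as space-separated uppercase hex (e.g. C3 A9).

U+49CA = 0x49CA = 18890 decimal. In range U+0800–U+FFFF → 3-byte form: 1110xxxx 10xxxxxx 10xxxxxx.
Binary (16 bits): 0100100111001010.
Split 4+6+6: 0100 | 100111 | 001010.
Byte 1: 11100100 = 0xE4.
Byte 2: 10100111 = 0xA7.
Byte 3: 10001010 = 0x8A.

E4 A7 8A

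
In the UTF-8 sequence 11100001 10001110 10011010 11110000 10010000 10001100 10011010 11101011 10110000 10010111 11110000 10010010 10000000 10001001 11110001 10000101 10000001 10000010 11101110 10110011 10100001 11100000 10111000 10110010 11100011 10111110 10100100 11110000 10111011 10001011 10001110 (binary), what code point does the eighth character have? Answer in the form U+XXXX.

Offset 0: leading byte 0xE1 = 11100001 → 3-byte char #1 = E1 8E 9A.
Offset 3: leading byte 0xF0 = 11110000 → 4-byte char #2 = F0 90 8C 9A.
Offset 7: leading byte 0xEB = 11101011 → 3-byte char #3 = EB B0 97.
Offset 10: leading byte 0xF0 = 11110000 → 4-byte char #4 = F0 92 80 89.
Offset 14: leading byte 0xF1 = 11110001 → 4-byte char #5 = F1 85 81 82.
Offset 18: leading byte 0xEE = 11101110 → 3-byte char #6 = EE B3 A1.
Offset 21: leading byte 0xE0 = 11100000 → 3-byte char #7 = E0 B8 B2.
Offset 24: leading byte 0xE3 = 11100011 → 3-byte char #8 = E3 BE A4.
Leading byte 0xE3 = 11100011 matches 1110xxxx → 3-byte sequence.
Byte 1: 0xE3 = 11100011, payload 0011 (4 bits).
Byte 2: 0xBE = 10111110 (10xxxxxx ✓), payload 111110.
Byte 3: 0xA4 = 10100100 (10xxxxxx ✓), payload 100100.
Concatenate: 0011111110100100 = 0x3FA4 (16 bits → U+3FA4).

U+3FA4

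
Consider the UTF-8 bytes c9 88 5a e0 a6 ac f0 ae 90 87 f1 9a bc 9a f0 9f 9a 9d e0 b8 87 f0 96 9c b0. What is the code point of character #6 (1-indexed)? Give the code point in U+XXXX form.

Offset 0: leading byte 0xC9 = 11001001 → 2-byte char #1 = C9 88.
Offset 2: leading byte 0x5A = 01011010 → 1-byte char #2 = 5A.
Offset 3: leading byte 0xE0 = 11100000 → 3-byte char #3 = E0 A6 AC.
Offset 6: leading byte 0xF0 = 11110000 → 4-byte char #4 = F0 AE 90 87.
Offset 10: leading byte 0xF1 = 11110001 → 4-byte char #5 = F1 9A BC 9A.
Offset 14: leading byte 0xF0 = 11110000 → 4-byte char #6 = F0 9F 9A 9D.
Leading byte 0xF0 = 11110000 matches 11110xxx → 4-byte sequence.
Byte 1: 0xF0 = 11110000, payload 000 (3 bits).
Byte 2: 0x9F = 10011111 (10xxxxxx ✓), payload 011111.
Byte 3: 0x9A = 10011010 (10xxxxxx ✓), payload 011010.
Byte 4: 0x9D = 10011101 (10xxxxxx ✓), payload 011101.
Concatenate: 000011111011010011101 = 0x1F69D (21 bits → U+1F69D).

U+1F69D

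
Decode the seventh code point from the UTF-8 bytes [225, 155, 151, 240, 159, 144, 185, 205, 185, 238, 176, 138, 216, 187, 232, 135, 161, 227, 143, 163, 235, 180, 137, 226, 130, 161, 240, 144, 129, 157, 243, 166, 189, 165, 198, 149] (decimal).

Offset 0: leading byte 0xE1 = 11100001 → 3-byte char #1 = E1 9B 97.
Offset 3: leading byte 0xF0 = 11110000 → 4-byte char #2 = F0 9F 90 B9.
Offset 7: leading byte 0xCD = 11001101 → 2-byte char #3 = CD B9.
Offset 9: leading byte 0xEE = 11101110 → 3-byte char #4 = EE B0 8A.
Offset 12: leading byte 0xD8 = 11011000 → 2-byte char #5 = D8 BB.
Offset 14: leading byte 0xE8 = 11101000 → 3-byte char #6 = E8 87 A1.
Offset 17: leading byte 0xE3 = 11100011 → 3-byte char #7 = E3 8F A3.
Leading byte 0xE3 = 11100011 matches 1110xxxx → 3-byte sequence.
Byte 1: 0xE3 = 11100011, payload 0011 (4 bits).
Byte 2: 0x8F = 10001111 (10xxxxxx ✓), payload 001111.
Byte 3: 0xA3 = 10100011 (10xxxxxx ✓), payload 100011.
Concatenate: 0011001111100011 = 0x33E3 (16 bits → U+33E3).

U+33E3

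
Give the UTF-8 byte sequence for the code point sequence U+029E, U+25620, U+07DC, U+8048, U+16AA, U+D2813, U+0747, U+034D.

CA 9E F0 A5 98 A0 DF 9C E8 81 88 E1 9A AA F3 92 A0 93 DD 87 CD 8D

U+029E: 2-byte form → CA 9E.
U+25620: 4-byte form → F0 A5 98 A0.
U+07DC: 2-byte form → DF 9C.
U+8048: 3-byte form → E8 81 88.
U+16AA: 3-byte form → E1 9A AA.
U+D2813: 4-byte form → F3 92 A0 93.
U+0747: 2-byte form → DD 87.
U+034D: 2-byte form → CD 8D.
Concatenated (22 bytes): CA 9E F0 A5 98 A0 DF 9C E8 81 88 E1 9A AA F3 92 A0 93 DD 87 CD 8D.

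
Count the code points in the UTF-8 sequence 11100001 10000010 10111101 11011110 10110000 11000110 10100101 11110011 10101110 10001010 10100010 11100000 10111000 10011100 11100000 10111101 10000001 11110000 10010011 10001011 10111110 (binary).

Byte at offset 0: 0xE1 = 11100001 → 3-byte char (#1). Advance 3.
Byte at offset 3: 0xDE = 11011110 → 2-byte char (#2). Advance 2.
Byte at offset 5: 0xC6 = 11000110 → 2-byte char (#3). Advance 2.
Byte at offset 7: 0xF3 = 11110011 → 4-byte char (#4). Advance 4.
Byte at offset 11: 0xE0 = 11100000 → 3-byte char (#5). Advance 3.
Byte at offset 14: 0xE0 = 11100000 → 3-byte char (#6). Advance 3.
Byte at offset 17: 0xF0 = 11110000 → 4-byte char (#7). Advance 4.
Reached end at offset 21 after 7 code points.

7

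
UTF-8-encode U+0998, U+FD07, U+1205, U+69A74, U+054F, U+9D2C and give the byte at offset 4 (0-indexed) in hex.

U+0998 → 3-byte form E0 A6 98 at offsets 0–2.
U+FD07 → 3-byte form EF B4 87 at offsets 3–5.
Offset 4 falls in char 2's range; it's byte 2 of EF B4 87 = 0xB4.

0xB4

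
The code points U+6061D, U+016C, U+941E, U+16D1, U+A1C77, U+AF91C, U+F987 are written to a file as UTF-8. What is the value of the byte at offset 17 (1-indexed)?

0xF2

1-indexed offset 17 is 0-indexed offset 16.
U+6061D → 4-byte form F1 A0 98 9D at offsets 0–3.
U+016C → 2-byte form C5 AC at offsets 4–5.
U+941E → 3-byte form E9 90 9E at offsets 6–8.
U+16D1 → 3-byte form E1 9B 91 at offsets 9–11.
U+A1C77 → 4-byte form F2 A1 B1 B7 at offsets 12–15.
U+AF91C → 4-byte form F2 AF A4 9C at offsets 16–19.
Offset 16 falls in char 6's range; it's byte 1 of F2 AF A4 9C = 0xF2.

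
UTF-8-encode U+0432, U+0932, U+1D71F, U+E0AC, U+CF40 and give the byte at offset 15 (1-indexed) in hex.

1-indexed offset 15 is 0-indexed offset 14.
U+0432 → 2-byte form D0 B2 at offsets 0–1.
U+0932 → 3-byte form E0 A4 B2 at offsets 2–4.
U+1D71F → 4-byte form F0 9D 9C 9F at offsets 5–8.
U+E0AC → 3-byte form EE 82 AC at offsets 9–11.
U+CF40 → 3-byte form EC BD 80 at offsets 12–14.
Offset 14 falls in char 5's range; it's byte 3 of EC BD 80 = 0x80.

0x80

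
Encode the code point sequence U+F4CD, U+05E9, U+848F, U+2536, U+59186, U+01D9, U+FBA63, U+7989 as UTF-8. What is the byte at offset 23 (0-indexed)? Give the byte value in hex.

0x89

U+F4CD → 3-byte form EF 93 8D at offsets 0–2.
U+05E9 → 2-byte form D7 A9 at offsets 3–4.
U+848F → 3-byte form E8 92 8F at offsets 5–7.
U+2536 → 3-byte form E2 94 B6 at offsets 8–10.
U+59186 → 4-byte form F1 99 86 86 at offsets 11–14.
U+01D9 → 2-byte form C7 99 at offsets 15–16.
U+FBA63 → 4-byte form F3 BB A9 A3 at offsets 17–20.
U+7989 → 3-byte form E7 A6 89 at offsets 21–23.
Offset 23 falls in char 8's range; it's byte 3 of E7 A6 89 = 0x89.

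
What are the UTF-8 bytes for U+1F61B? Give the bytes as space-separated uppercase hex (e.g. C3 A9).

U+1F61B = 0x1F61B = 128539 decimal. In range U+10000–U+10FFFF → 4-byte form: 11110xxx 10xxxxxx 10xxxxxx 10xxxxxx.
Binary (21 bits): 000011111011000011011.
Split 3+6+6+6: 000 | 011111 | 011000 | 011011.
Byte 1: 11110000 = 0xF0.
Byte 2: 10011111 = 0x9F.
Byte 3: 10011000 = 0x98.
Byte 4: 10011011 = 0x9B.

F0 9F 98 9B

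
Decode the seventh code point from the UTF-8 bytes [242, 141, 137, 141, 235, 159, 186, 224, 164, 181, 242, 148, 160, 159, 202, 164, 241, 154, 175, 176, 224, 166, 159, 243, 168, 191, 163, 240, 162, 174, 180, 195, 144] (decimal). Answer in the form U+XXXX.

U+099F

Offset 0: leading byte 0xF2 = 11110010 → 4-byte char #1 = F2 8D 89 8D.
Offset 4: leading byte 0xEB = 11101011 → 3-byte char #2 = EB 9F BA.
Offset 7: leading byte 0xE0 = 11100000 → 3-byte char #3 = E0 A4 B5.
Offset 10: leading byte 0xF2 = 11110010 → 4-byte char #4 = F2 94 A0 9F.
Offset 14: leading byte 0xCA = 11001010 → 2-byte char #5 = CA A4.
Offset 16: leading byte 0xF1 = 11110001 → 4-byte char #6 = F1 9A AF B0.
Offset 20: leading byte 0xE0 = 11100000 → 3-byte char #7 = E0 A6 9F.
Leading byte 0xE0 = 11100000 matches 1110xxxx → 3-byte sequence.
Byte 1: 0xE0 = 11100000, payload 0000 (4 bits).
Byte 2: 0xA6 = 10100110 (10xxxxxx ✓), payload 100110.
Byte 3: 0x9F = 10011111 (10xxxxxx ✓), payload 011111.
Concatenate: 0000100110011111 = 0x99F (16 bits → U+099F).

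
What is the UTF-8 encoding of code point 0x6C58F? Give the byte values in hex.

F1 AC 96 8F

U+6C58F = 0x6C58F = 443791 decimal. In range U+10000–U+10FFFF → 4-byte form: 11110xxx 10xxxxxx 10xxxxxx 10xxxxxx.
Binary (21 bits): 001101100010110001111.
Split 3+6+6+6: 001 | 101100 | 010110 | 001111.
Byte 1: 11110001 = 0xF1.
Byte 2: 10101100 = 0xAC.
Byte 3: 10010110 = 0x96.
Byte 4: 10001111 = 0x8F.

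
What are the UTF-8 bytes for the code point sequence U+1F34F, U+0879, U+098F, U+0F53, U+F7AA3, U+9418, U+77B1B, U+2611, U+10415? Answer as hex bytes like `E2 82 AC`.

F0 9F 8D 8F E0 A1 B9 E0 A6 8F E0 BD 93 F3 B7 AA A3 E9 90 98 F1 B7 AC 9B E2 98 91 F0 90 90 95

U+1F34F: 4-byte form → F0 9F 8D 8F.
U+0879: 3-byte form → E0 A1 B9.
U+098F: 3-byte form → E0 A6 8F.
U+0F53: 3-byte form → E0 BD 93.
U+F7AA3: 4-byte form → F3 B7 AA A3.
U+9418: 3-byte form → E9 90 98.
U+77B1B: 4-byte form → F1 B7 AC 9B.
U+2611: 3-byte form → E2 98 91.
U+10415: 4-byte form → F0 90 90 95.
Concatenated (31 bytes): F0 9F 8D 8F E0 A1 B9 E0 A6 8F E0 BD 93 F3 B7 AA A3 E9 90 98 F1 B7 AC 9B E2 98 91 F0 90 90 95.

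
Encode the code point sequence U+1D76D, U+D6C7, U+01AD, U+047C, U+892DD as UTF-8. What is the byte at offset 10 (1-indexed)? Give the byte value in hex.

0xD1

1-indexed offset 10 is 0-indexed offset 9.
U+1D76D → 4-byte form F0 9D 9D AD at offsets 0–3.
U+D6C7 → 3-byte form ED 9B 87 at offsets 4–6.
U+01AD → 2-byte form C6 AD at offsets 7–8.
U+047C → 2-byte form D1 BC at offsets 9–10.
Offset 9 falls in char 4's range; it's byte 1 of D1 BC = 0xD1.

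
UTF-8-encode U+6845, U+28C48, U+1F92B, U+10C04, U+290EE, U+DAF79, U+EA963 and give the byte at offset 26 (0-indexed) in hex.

0xA3

U+6845 → 3-byte form E6 A1 85 at offsets 0–2.
U+28C48 → 4-byte form F0 A8 B1 88 at offsets 3–6.
U+1F92B → 4-byte form F0 9F A4 AB at offsets 7–10.
U+10C04 → 4-byte form F0 90 B0 84 at offsets 11–14.
U+290EE → 4-byte form F0 A9 83 AE at offsets 15–18.
U+DAF79 → 4-byte form F3 9A BD B9 at offsets 19–22.
U+EA963 → 4-byte form F3 AA A5 A3 at offsets 23–26.
Offset 26 falls in char 7's range; it's byte 4 of F3 AA A5 A3 = 0xA3.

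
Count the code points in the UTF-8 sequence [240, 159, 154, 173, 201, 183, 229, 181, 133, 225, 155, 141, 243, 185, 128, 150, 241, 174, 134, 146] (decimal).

Byte at offset 0: 0xF0 = 11110000 → 4-byte char (#1). Advance 4.
Byte at offset 4: 0xC9 = 11001001 → 2-byte char (#2). Advance 2.
Byte at offset 6: 0xE5 = 11100101 → 3-byte char (#3). Advance 3.
Byte at offset 9: 0xE1 = 11100001 → 3-byte char (#4). Advance 3.
Byte at offset 12: 0xF3 = 11110011 → 4-byte char (#5). Advance 4.
Byte at offset 16: 0xF1 = 11110001 → 4-byte char (#6). Advance 4.
Reached end at offset 20 after 6 code points.

6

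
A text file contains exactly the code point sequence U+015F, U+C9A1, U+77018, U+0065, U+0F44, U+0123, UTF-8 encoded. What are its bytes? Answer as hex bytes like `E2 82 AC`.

U+015F: 2-byte form → C5 9F.
U+C9A1: 3-byte form → EC A6 A1.
U+77018: 4-byte form → F1 B7 80 98.
U+0065: 1-byte form → 65.
U+0F44: 3-byte form → E0 BD 84.
U+0123: 2-byte form → C4 A3.
Concatenated (15 bytes): C5 9F EC A6 A1 F1 B7 80 98 65 E0 BD 84 C4 A3.

C5 9F EC A6 A1 F1 B7 80 98 65 E0 BD 84 C4 A3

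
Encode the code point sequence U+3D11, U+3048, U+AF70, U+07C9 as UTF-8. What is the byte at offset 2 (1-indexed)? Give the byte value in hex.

0xB4

1-indexed offset 2 is 0-indexed offset 1.
U+3D11 → 3-byte form E3 B4 91 at offsets 0–2.
Offset 1 falls in char 1's range; it's byte 2 of E3 B4 91 = 0xB4.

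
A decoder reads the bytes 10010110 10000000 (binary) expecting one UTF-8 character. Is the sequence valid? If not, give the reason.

Byte 0x96 = 10010110 has the form 10xxxxxx — a continuation byte — but there is no preceding leading byte.

invalid (continuation byte with no leading byte)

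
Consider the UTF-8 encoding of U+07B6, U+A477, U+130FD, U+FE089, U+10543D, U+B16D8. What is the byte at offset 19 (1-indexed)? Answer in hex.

1-indexed offset 19 is 0-indexed offset 18.
U+07B6 → 2-byte form DE B6 at offsets 0–1.
U+A477 → 3-byte form EA 91 B7 at offsets 2–4.
U+130FD → 4-byte form F0 93 83 BD at offsets 5–8.
U+FE089 → 4-byte form F3 BE 82 89 at offsets 9–12.
U+10543D → 4-byte form F4 85 90 BD at offsets 13–16.
U+B16D8 → 4-byte form F2 B1 9B 98 at offsets 17–20.
Offset 18 falls in char 6's range; it's byte 2 of F2 B1 9B 98 = 0xB1.

0xB1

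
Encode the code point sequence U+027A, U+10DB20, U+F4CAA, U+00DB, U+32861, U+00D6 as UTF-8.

U+027A: 2-byte form → C9 BA.
U+10DB20: 4-byte form → F4 8D AC A0.
U+F4CAA: 4-byte form → F3 B4 B2 AA.
U+00DB: 2-byte form → C3 9B.
U+32861: 4-byte form → F0 B2 A1 A1.
U+00D6: 2-byte form → C3 96.
Concatenated (18 bytes): C9 BA F4 8D AC A0 F3 B4 B2 AA C3 9B F0 B2 A1 A1 C3 96.

C9 BA F4 8D AC A0 F3 B4 B2 AA C3 9B F0 B2 A1 A1 C3 96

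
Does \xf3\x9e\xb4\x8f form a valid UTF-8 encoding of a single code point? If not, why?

valid

Leading byte 0xF3 = 11110011 → 4-byte form.
Continuation bytes 0x9E=10011110, 0xB4=10110100, 0x8F=10001111 all match 10xxxxxx.
Decoded value 0xDED0F is ≥ 0x10000 (shortest form) and not a surrogate.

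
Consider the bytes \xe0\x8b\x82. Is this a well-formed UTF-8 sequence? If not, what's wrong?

Leading byte 0xE0 = 11100000 → 3-byte form.
Continuation bytes all match 10xxxxxx. Payload decodes to 0x2C2.
But 0x2C2 < 0x800, the minimum for a 3-byte sequence — this is an overlong encoding.

invalid (overlong encoding)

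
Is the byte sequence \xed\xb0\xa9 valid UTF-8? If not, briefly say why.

Structurally a 3-byte sequence; payload = 0xDC29.
But 0xDC29 is in U+D800–U+DFFF, the surrogate range. Surrogates are not Unicode scalar values and are forbidden in UTF-8.

invalid (encodes a surrogate (U+D800–U+DFFF))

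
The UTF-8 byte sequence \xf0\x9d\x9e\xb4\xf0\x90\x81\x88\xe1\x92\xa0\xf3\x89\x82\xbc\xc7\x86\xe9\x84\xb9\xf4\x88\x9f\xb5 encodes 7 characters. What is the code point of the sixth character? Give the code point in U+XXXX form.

U+9139

Offset 0: leading byte 0xF0 = 11110000 → 4-byte char #1 = F0 9D 9E B4.
Offset 4: leading byte 0xF0 = 11110000 → 4-byte char #2 = F0 90 81 88.
Offset 8: leading byte 0xE1 = 11100001 → 3-byte char #3 = E1 92 A0.
Offset 11: leading byte 0xF3 = 11110011 → 4-byte char #4 = F3 89 82 BC.
Offset 15: leading byte 0xC7 = 11000111 → 2-byte char #5 = C7 86.
Offset 17: leading byte 0xE9 = 11101001 → 3-byte char #6 = E9 84 B9.
Leading byte 0xE9 = 11101001 matches 1110xxxx → 3-byte sequence.
Byte 1: 0xE9 = 11101001, payload 1001 (4 bits).
Byte 2: 0x84 = 10000100 (10xxxxxx ✓), payload 000100.
Byte 3: 0xB9 = 10111001 (10xxxxxx ✓), payload 111001.
Concatenate: 1001000100111001 = 0x9139 (16 bits → U+9139).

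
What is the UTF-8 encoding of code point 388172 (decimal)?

U+5EC4C = 0x5EC4C = 388172 decimal. In range U+10000–U+10FFFF → 4-byte form: 11110xxx 10xxxxxx 10xxxxxx 10xxxxxx.
Binary (21 bits): 001011110110001001100.
Split 3+6+6+6: 001 | 011110 | 110001 | 001100.
Byte 1: 11110001 = 0xF1.
Byte 2: 10011110 = 0x9E.
Byte 3: 10110001 = 0xB1.
Byte 4: 10001100 = 0x8C.

F1 9E B1 8C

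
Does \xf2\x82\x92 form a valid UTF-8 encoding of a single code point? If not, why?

Leading byte 0xF2 = 11110010 → 4-byte form, but only 3 bytes are present.

invalid (sequence truncated)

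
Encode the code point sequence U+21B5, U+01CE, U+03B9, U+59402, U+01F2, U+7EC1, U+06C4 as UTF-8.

E2 86 B5 C7 8E CE B9 F1 99 90 82 C7 B2 E7 BB 81 DB 84

U+21B5: 3-byte form → E2 86 B5.
U+01CE: 2-byte form → C7 8E.
U+03B9: 2-byte form → CE B9.
U+59402: 4-byte form → F1 99 90 82.
U+01F2: 2-byte form → C7 B2.
U+7EC1: 3-byte form → E7 BB 81.
U+06C4: 2-byte form → DB 84.
Concatenated (18 bytes): E2 86 B5 C7 8E CE B9 F1 99 90 82 C7 B2 E7 BB 81 DB 84.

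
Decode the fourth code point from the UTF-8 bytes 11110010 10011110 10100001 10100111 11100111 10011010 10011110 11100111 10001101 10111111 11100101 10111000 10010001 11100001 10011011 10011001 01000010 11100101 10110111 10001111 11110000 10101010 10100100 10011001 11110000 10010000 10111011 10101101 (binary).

U+5E11

Offset 0: leading byte 0xF2 = 11110010 → 4-byte char #1 = F2 9E A1 A7.
Offset 4: leading byte 0xE7 = 11100111 → 3-byte char #2 = E7 9A 9E.
Offset 7: leading byte 0xE7 = 11100111 → 3-byte char #3 = E7 8D BF.
Offset 10: leading byte 0xE5 = 11100101 → 3-byte char #4 = E5 B8 91.
Leading byte 0xE5 = 11100101 matches 1110xxxx → 3-byte sequence.
Byte 1: 0xE5 = 11100101, payload 0101 (4 bits).
Byte 2: 0xB8 = 10111000 (10xxxxxx ✓), payload 111000.
Byte 3: 0x91 = 10010001 (10xxxxxx ✓), payload 010001.
Concatenate: 0101111000010001 = 0x5E11 (16 bits → U+5E11).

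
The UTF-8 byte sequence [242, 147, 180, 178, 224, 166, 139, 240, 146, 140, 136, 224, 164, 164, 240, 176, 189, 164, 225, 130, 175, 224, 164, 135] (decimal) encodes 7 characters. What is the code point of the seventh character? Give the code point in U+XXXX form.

Offset 0: leading byte 0xF2 = 11110010 → 4-byte char #1 = F2 93 B4 B2.
Offset 4: leading byte 0xE0 = 11100000 → 3-byte char #2 = E0 A6 8B.
Offset 7: leading byte 0xF0 = 11110000 → 4-byte char #3 = F0 92 8C 88.
Offset 11: leading byte 0xE0 = 11100000 → 3-byte char #4 = E0 A4 A4.
Offset 14: leading byte 0xF0 = 11110000 → 4-byte char #5 = F0 B0 BD A4.
Offset 18: leading byte 0xE1 = 11100001 → 3-byte char #6 = E1 82 AF.
Offset 21: leading byte 0xE0 = 11100000 → 3-byte char #7 = E0 A4 87.
Leading byte 0xE0 = 11100000 matches 1110xxxx → 3-byte sequence.
Byte 1: 0xE0 = 11100000, payload 0000 (4 bits).
Byte 2: 0xA4 = 10100100 (10xxxxxx ✓), payload 100100.
Byte 3: 0x87 = 10000111 (10xxxxxx ✓), payload 000111.
Concatenate: 0000100100000111 = 0x907 (16 bits → U+0907).

U+0907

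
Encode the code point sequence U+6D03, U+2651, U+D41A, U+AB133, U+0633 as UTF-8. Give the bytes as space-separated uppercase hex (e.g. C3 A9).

E6 B4 83 E2 99 91 ED 90 9A F2 AB 84 B3 D8 B3

U+6D03: 3-byte form → E6 B4 83.
U+2651: 3-byte form → E2 99 91.
U+D41A: 3-byte form → ED 90 9A.
U+AB133: 4-byte form → F2 AB 84 B3.
U+0633: 2-byte form → D8 B3.
Concatenated (15 bytes): E6 B4 83 E2 99 91 ED 90 9A F2 AB 84 B3 D8 B3.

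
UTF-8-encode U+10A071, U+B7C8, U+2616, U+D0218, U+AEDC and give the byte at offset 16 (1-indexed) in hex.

0xBB

1-indexed offset 16 is 0-indexed offset 15.
U+10A071 → 4-byte form F4 8A 81 B1 at offsets 0–3.
U+B7C8 → 3-byte form EB 9F 88 at offsets 4–6.
U+2616 → 3-byte form E2 98 96 at offsets 7–9.
U+D0218 → 4-byte form F3 90 88 98 at offsets 10–13.
U+AEDC → 3-byte form EA BB 9C at offsets 14–16.
Offset 15 falls in char 5's range; it's byte 2 of EA BB 9C = 0xBB.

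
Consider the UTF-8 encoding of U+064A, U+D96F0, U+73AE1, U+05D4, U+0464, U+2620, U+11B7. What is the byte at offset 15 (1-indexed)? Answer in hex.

1-indexed offset 15 is 0-indexed offset 14.
U+064A → 2-byte form D9 8A at offsets 0–1.
U+D96F0 → 4-byte form F3 99 9B B0 at offsets 2–5.
U+73AE1 → 4-byte form F1 B3 AB A1 at offsets 6–9.
U+05D4 → 2-byte form D7 94 at offsets 10–11.
U+0464 → 2-byte form D1 A4 at offsets 12–13.
U+2620 → 3-byte form E2 98 A0 at offsets 14–16.
Offset 14 falls in char 6's range; it's byte 1 of E2 98 A0 = 0xE2.

0xE2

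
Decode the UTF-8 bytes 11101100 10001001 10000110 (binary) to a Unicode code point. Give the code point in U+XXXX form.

Leading byte 0xEC = 11101100 matches 1110xxxx → 3-byte sequence.
Byte 1: 0xEC = 11101100, payload 1100 (4 bits).
Byte 2: 0x89 = 10001001 (10xxxxxx ✓), payload 001001.
Byte 3: 0x86 = 10000110 (10xxxxxx ✓), payload 000110.
Concatenate: 1100001001000110 = 0xC246 (16 bits → U+C246).

U+C246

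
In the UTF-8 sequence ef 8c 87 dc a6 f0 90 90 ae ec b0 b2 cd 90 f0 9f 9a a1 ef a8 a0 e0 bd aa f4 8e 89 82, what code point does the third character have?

U+1042E

Offset 0: leading byte 0xEF = 11101111 → 3-byte char #1 = EF 8C 87.
Offset 3: leading byte 0xDC = 11011100 → 2-byte char #2 = DC A6.
Offset 5: leading byte 0xF0 = 11110000 → 4-byte char #3 = F0 90 90 AE.
Leading byte 0xF0 = 11110000 matches 11110xxx → 4-byte sequence.
Byte 1: 0xF0 = 11110000, payload 000 (3 bits).
Byte 2: 0x90 = 10010000 (10xxxxxx ✓), payload 010000.
Byte 3: 0x90 = 10010000 (10xxxxxx ✓), payload 010000.
Byte 4: 0xAE = 10101110 (10xxxxxx ✓), payload 101110.
Concatenate: 000010000010000101110 = 0x1042E (21 bits → U+1042E).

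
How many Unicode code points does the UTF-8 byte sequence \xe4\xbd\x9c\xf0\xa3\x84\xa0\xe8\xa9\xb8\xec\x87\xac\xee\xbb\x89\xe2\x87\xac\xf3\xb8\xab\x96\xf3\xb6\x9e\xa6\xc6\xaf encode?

Byte at offset 0: 0xE4 = 11100100 → 3-byte char (#1). Advance 3.
Byte at offset 3: 0xF0 = 11110000 → 4-byte char (#2). Advance 4.
Byte at offset 7: 0xE8 = 11101000 → 3-byte char (#3). Advance 3.
Byte at offset 10: 0xEC = 11101100 → 3-byte char (#4). Advance 3.
Byte at offset 13: 0xEE = 11101110 → 3-byte char (#5). Advance 3.
Byte at offset 16: 0xE2 = 11100010 → 3-byte char (#6). Advance 3.
Byte at offset 19: 0xF3 = 11110011 → 4-byte char (#7). Advance 4.
Byte at offset 23: 0xF3 = 11110011 → 4-byte char (#8). Advance 4.
Byte at offset 27: 0xC6 = 11000110 → 2-byte char (#9). Advance 2.
Reached end at offset 29 after 9 code points.

9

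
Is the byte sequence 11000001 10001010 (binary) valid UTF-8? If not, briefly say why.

invalid (overlong encoding)

Leading byte 0xC1 = 11000001 → 2-byte form.
Continuation bytes all match 10xxxxxx. Payload decodes to 0x4A.
But 0x4A < 0x80, the minimum for a 2-byte sequence — this is an overlong encoding.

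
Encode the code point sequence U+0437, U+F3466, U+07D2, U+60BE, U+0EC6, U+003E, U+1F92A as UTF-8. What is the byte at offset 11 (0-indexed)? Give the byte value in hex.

0xE0

U+0437 → 2-byte form D0 B7 at offsets 0–1.
U+F3466 → 4-byte form F3 B3 91 A6 at offsets 2–5.
U+07D2 → 2-byte form DF 92 at offsets 6–7.
U+60BE → 3-byte form E6 82 BE at offsets 8–10.
U+0EC6 → 3-byte form E0 BB 86 at offsets 11–13.
Offset 11 falls in char 5's range; it's byte 1 of E0 BB 86 = 0xE0.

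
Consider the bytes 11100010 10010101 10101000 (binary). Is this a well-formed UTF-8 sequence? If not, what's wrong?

Leading byte 0xE2 = 11100010 → 3-byte form.
Continuation bytes 0x95=10010101, 0xA8=10101000 all match 10xxxxxx.
Decoded value 0x2568 is ≥ 0x800 (shortest form) and not a surrogate.

valid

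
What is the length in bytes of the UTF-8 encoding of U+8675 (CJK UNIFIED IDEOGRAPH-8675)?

3

U+8675 = 0x8675. UTF-8 uses 1 byte below 0x80, 2 below 0x800, 3 below 0x10000, 4 up to 0x10FFFF. 0x8675 is in U+0800–U+FFFF → 3 bytes.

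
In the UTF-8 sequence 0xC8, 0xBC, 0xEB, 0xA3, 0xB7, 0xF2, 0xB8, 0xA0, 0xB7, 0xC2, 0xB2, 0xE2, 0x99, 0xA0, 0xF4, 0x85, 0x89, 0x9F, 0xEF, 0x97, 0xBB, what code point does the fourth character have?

U+00B2

Offset 0: leading byte 0xC8 = 11001000 → 2-byte char #1 = C8 BC.
Offset 2: leading byte 0xEB = 11101011 → 3-byte char #2 = EB A3 B7.
Offset 5: leading byte 0xF2 = 11110010 → 4-byte char #3 = F2 B8 A0 B7.
Offset 9: leading byte 0xC2 = 11000010 → 2-byte char #4 = C2 B2.
Leading byte 0xC2 = 11000010 matches 110xxxxx → 2-byte sequence.
Byte 1: 0xC2 = 11000010, payload 00010 (5 bits).
Byte 2: 0xB2 = 10110010 (10xxxxxx ✓), payload 110010.
Concatenate: 00010110010 = 0xB2 (11 bits → U+00B2).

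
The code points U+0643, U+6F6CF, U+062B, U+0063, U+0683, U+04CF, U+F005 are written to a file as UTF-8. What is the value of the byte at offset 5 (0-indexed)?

U+0643 → 2-byte form D9 83 at offsets 0–1.
U+6F6CF → 4-byte form F1 AF 9B 8F at offsets 2–5.
Offset 5 falls in char 2's range; it's byte 4 of F1 AF 9B 8F = 0x8F.

0x8F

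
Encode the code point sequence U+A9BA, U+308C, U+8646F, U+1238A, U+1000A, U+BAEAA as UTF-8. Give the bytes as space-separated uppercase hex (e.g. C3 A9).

EA A6 BA E3 82 8C F2 86 91 AF F0 92 8E 8A F0 90 80 8A F2 BA BA AA

U+A9BA: 3-byte form → EA A6 BA.
U+308C: 3-byte form → E3 82 8C.
U+8646F: 4-byte form → F2 86 91 AF.
U+1238A: 4-byte form → F0 92 8E 8A.
U+1000A: 4-byte form → F0 90 80 8A.
U+BAEAA: 4-byte form → F2 BA BA AA.
Concatenated (22 bytes): EA A6 BA E3 82 8C F2 86 91 AF F0 92 8E 8A F0 90 80 8A F2 BA BA AA.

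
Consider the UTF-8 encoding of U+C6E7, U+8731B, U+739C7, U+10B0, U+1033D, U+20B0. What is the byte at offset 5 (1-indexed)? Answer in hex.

1-indexed offset 5 is 0-indexed offset 4.
U+C6E7 → 3-byte form EC 9B A7 at offsets 0–2.
U+8731B → 4-byte form F2 87 8C 9B at offsets 3–6.
Offset 4 falls in char 2's range; it's byte 2 of F2 87 8C 9B = 0x87.

0x87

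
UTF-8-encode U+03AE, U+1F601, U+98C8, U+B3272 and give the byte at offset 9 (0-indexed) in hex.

0xF2

U+03AE → 2-byte form CE AE at offsets 0–1.
U+1F601 → 4-byte form F0 9F 98 81 at offsets 2–5.
U+98C8 → 3-byte form E9 A3 88 at offsets 6–8.
U+B3272 → 4-byte form F2 B3 89 B2 at offsets 9–12.
Offset 9 falls in char 4's range; it's byte 1 of F2 B3 89 B2 = 0xF2.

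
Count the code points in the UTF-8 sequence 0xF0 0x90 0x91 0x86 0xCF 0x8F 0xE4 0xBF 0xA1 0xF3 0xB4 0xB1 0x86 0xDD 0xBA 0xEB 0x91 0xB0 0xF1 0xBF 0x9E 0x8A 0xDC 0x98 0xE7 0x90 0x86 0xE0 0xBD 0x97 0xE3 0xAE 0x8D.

11

Byte at offset 0: 0xF0 = 11110000 → 4-byte char (#1). Advance 4.
Byte at offset 4: 0xCF = 11001111 → 2-byte char (#2). Advance 2.
Byte at offset 6: 0xE4 = 11100100 → 3-byte char (#3). Advance 3.
Byte at offset 9: 0xF3 = 11110011 → 4-byte char (#4). Advance 4.
Byte at offset 13: 0xDD = 11011101 → 2-byte char (#5). Advance 2.
Byte at offset 15: 0xEB = 11101011 → 3-byte char (#6). Advance 3.
Byte at offset 18: 0xF1 = 11110001 → 4-byte char (#7). Advance 4.
Byte at offset 22: 0xDC = 11011100 → 2-byte char (#8). Advance 2.
Byte at offset 24: 0xE7 = 11100111 → 3-byte char (#9). Advance 3.
Byte at offset 27: 0xE0 = 11100000 → 3-byte char (#10). Advance 3.
Byte at offset 30: 0xE3 = 11100011 → 3-byte char (#11). Advance 3.
Reached end at offset 33 after 11 code points.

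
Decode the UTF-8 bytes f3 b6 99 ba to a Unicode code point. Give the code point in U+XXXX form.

U+F667A

Leading byte 0xF3 = 11110011 matches 11110xxx → 4-byte sequence.
Byte 1: 0xF3 = 11110011, payload 011 (3 bits).
Byte 2: 0xB6 = 10110110 (10xxxxxx ✓), payload 110110.
Byte 3: 0x99 = 10011001 (10xxxxxx ✓), payload 011001.
Byte 4: 0xBA = 10111010 (10xxxxxx ✓), payload 111010.
Concatenate: 011110110011001111010 = 0xF667A (21 bits → U+F667A).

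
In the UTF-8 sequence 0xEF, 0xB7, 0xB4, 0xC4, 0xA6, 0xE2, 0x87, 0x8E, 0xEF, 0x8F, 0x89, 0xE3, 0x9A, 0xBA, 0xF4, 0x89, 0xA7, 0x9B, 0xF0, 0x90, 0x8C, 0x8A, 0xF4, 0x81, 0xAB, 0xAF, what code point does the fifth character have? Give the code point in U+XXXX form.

Offset 0: leading byte 0xEF = 11101111 → 3-byte char #1 = EF B7 B4.
Offset 3: leading byte 0xC4 = 11000100 → 2-byte char #2 = C4 A6.
Offset 5: leading byte 0xE2 = 11100010 → 3-byte char #3 = E2 87 8E.
Offset 8: leading byte 0xEF = 11101111 → 3-byte char #4 = EF 8F 89.
Offset 11: leading byte 0xE3 = 11100011 → 3-byte char #5 = E3 9A BA.
Leading byte 0xE3 = 11100011 matches 1110xxxx → 3-byte sequence.
Byte 1: 0xE3 = 11100011, payload 0011 (4 bits).
Byte 2: 0x9A = 10011010 (10xxxxxx ✓), payload 011010.
Byte 3: 0xBA = 10111010 (10xxxxxx ✓), payload 111010.
Concatenate: 0011011010111010 = 0x36BA (16 bits → U+36BA).

U+36BA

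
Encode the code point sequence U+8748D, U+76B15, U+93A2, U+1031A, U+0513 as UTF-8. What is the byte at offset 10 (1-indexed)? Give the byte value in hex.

0x8E

1-indexed offset 10 is 0-indexed offset 9.
U+8748D → 4-byte form F2 87 92 8D at offsets 0–3.
U+76B15 → 4-byte form F1 B6 AC 95 at offsets 4–7.
U+93A2 → 3-byte form E9 8E A2 at offsets 8–10.
Offset 9 falls in char 3's range; it's byte 2 of E9 8E A2 = 0x8E.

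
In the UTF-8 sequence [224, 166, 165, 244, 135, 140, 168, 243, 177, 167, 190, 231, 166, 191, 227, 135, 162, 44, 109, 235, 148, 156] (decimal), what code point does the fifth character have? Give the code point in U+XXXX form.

U+31E2

Offset 0: leading byte 0xE0 = 11100000 → 3-byte char #1 = E0 A6 A5.
Offset 3: leading byte 0xF4 = 11110100 → 4-byte char #2 = F4 87 8C A8.
Offset 7: leading byte 0xF3 = 11110011 → 4-byte char #3 = F3 B1 A7 BE.
Offset 11: leading byte 0xE7 = 11100111 → 3-byte char #4 = E7 A6 BF.
Offset 14: leading byte 0xE3 = 11100011 → 3-byte char #5 = E3 87 A2.
Leading byte 0xE3 = 11100011 matches 1110xxxx → 3-byte sequence.
Byte 1: 0xE3 = 11100011, payload 0011 (4 bits).
Byte 2: 0x87 = 10000111 (10xxxxxx ✓), payload 000111.
Byte 3: 0xA2 = 10100010 (10xxxxxx ✓), payload 100010.
Concatenate: 0011000111100010 = 0x31E2 (16 bits → U+31E2).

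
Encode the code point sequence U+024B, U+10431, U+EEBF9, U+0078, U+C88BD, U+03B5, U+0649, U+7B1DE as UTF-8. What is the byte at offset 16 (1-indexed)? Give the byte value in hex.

1-indexed offset 16 is 0-indexed offset 15.
U+024B → 2-byte form C9 8B at offsets 0–1.
U+10431 → 4-byte form F0 90 90 B1 at offsets 2–5.
U+EEBF9 → 4-byte form F3 AE AF B9 at offsets 6–9.
U+0078 → 1-byte form 78 at offsets 10–10.
U+C88BD → 4-byte form F3 88 A2 BD at offsets 11–14.
U+03B5 → 2-byte form CE B5 at offsets 15–16.
Offset 15 falls in char 6's range; it's byte 1 of CE B5 = 0xCE.

0xCE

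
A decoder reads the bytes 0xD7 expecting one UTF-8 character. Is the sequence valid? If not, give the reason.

invalid (sequence truncated)

Leading byte 0xD7 = 11010111 → 2-byte form, but only 1 byte is present.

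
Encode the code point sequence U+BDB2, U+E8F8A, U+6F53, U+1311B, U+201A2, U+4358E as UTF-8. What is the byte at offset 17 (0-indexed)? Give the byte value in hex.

0xA2

U+BDB2 → 3-byte form EB B6 B2 at offsets 0–2.
U+E8F8A → 4-byte form F3 A8 BE 8A at offsets 3–6.
U+6F53 → 3-byte form E6 BD 93 at offsets 7–9.
U+1311B → 4-byte form F0 93 84 9B at offsets 10–13.
U+201A2 → 4-byte form F0 A0 86 A2 at offsets 14–17.
Offset 17 falls in char 5's range; it's byte 4 of F0 A0 86 A2 = 0xA2.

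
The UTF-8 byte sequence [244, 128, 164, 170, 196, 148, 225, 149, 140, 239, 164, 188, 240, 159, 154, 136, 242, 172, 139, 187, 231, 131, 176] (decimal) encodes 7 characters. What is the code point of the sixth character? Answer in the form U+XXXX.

U+AC2FB

Offset 0: leading byte 0xF4 = 11110100 → 4-byte char #1 = F4 80 A4 AA.
Offset 4: leading byte 0xC4 = 11000100 → 2-byte char #2 = C4 94.
Offset 6: leading byte 0xE1 = 11100001 → 3-byte char #3 = E1 95 8C.
Offset 9: leading byte 0xEF = 11101111 → 3-byte char #4 = EF A4 BC.
Offset 12: leading byte 0xF0 = 11110000 → 4-byte char #5 = F0 9F 9A 88.
Offset 16: leading byte 0xF2 = 11110010 → 4-byte char #6 = F2 AC 8B BB.
Leading byte 0xF2 = 11110010 matches 11110xxx → 4-byte sequence.
Byte 1: 0xF2 = 11110010, payload 010 (3 bits).
Byte 2: 0xAC = 10101100 (10xxxxxx ✓), payload 101100.
Byte 3: 0x8B = 10001011 (10xxxxxx ✓), payload 001011.
Byte 4: 0xBB = 10111011 (10xxxxxx ✓), payload 111011.
Concatenate: 010101100001011111011 = 0xAC2FB (21 bits → U+AC2FB).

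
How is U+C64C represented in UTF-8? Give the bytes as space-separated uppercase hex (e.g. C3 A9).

U+C64C = 0xC64C = 50764 decimal. In range U+0800–U+FFFF → 3-byte form: 1110xxxx 10xxxxxx 10xxxxxx.
Binary (16 bits): 1100011001001100.
Split 4+6+6: 1100 | 011001 | 001100.
Byte 1: 11101100 = 0xEC.
Byte 2: 10011001 = 0x99.
Byte 3: 10001100 = 0x8C.

EC 99 8C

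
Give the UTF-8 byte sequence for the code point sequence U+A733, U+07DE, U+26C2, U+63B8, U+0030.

U+A733: 3-byte form → EA 9C B3.
U+07DE: 2-byte form → DF 9E.
U+26C2: 3-byte form → E2 9B 82.
U+63B8: 3-byte form → E6 8E B8.
U+0030: 1-byte form → 30.
Concatenated (12 bytes): EA 9C B3 DF 9E E2 9B 82 E6 8E B8 30.

EA 9C B3 DF 9E E2 9B 82 E6 8E B8 30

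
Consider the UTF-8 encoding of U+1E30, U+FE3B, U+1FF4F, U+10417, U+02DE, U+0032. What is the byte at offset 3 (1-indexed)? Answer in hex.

1-indexed offset 3 is 0-indexed offset 2.
U+1E30 → 3-byte form E1 B8 B0 at offsets 0–2.
Offset 2 falls in char 1's range; it's byte 3 of E1 B8 B0 = 0xB0.

0xB0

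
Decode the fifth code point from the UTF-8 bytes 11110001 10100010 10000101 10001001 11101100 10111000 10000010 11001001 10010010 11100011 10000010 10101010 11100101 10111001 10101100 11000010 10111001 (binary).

Offset 0: leading byte 0xF1 = 11110001 → 4-byte char #1 = F1 A2 85 89.
Offset 4: leading byte 0xEC = 11101100 → 3-byte char #2 = EC B8 82.
Offset 7: leading byte 0xC9 = 11001001 → 2-byte char #3 = C9 92.
Offset 9: leading byte 0xE3 = 11100011 → 3-byte char #4 = E3 82 AA.
Offset 12: leading byte 0xE5 = 11100101 → 3-byte char #5 = E5 B9 AC.
Leading byte 0xE5 = 11100101 matches 1110xxxx → 3-byte sequence.
Byte 1: 0xE5 = 11100101, payload 0101 (4 bits).
Byte 2: 0xB9 = 10111001 (10xxxxxx ✓), payload 111001.
Byte 3: 0xAC = 10101100 (10xxxxxx ✓), payload 101100.
Concatenate: 0101111001101100 = 0x5E6C (16 bits → U+5E6C).

U+5E6C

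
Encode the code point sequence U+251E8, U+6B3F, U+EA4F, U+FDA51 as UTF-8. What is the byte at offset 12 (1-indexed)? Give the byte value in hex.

1-indexed offset 12 is 0-indexed offset 11.
U+251E8 → 4-byte form F0 A5 87 A8 at offsets 0–3.
U+6B3F → 3-byte form E6 AC BF at offsets 4–6.
U+EA4F → 3-byte form EE A9 8F at offsets 7–9.
U+FDA51 → 4-byte form F3 BD A9 91 at offsets 10–13.
Offset 11 falls in char 4's range; it's byte 2 of F3 BD A9 91 = 0xBD.

0xBD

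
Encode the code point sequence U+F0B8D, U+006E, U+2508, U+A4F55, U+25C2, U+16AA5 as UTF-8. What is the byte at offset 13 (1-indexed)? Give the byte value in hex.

0xE2

1-indexed offset 13 is 0-indexed offset 12.
U+F0B8D → 4-byte form F3 B0 AE 8D at offsets 0–3.
U+006E → 1-byte form 6E at offsets 4–4.
U+2508 → 3-byte form E2 94 88 at offsets 5–7.
U+A4F55 → 4-byte form F2 A4 BD 95 at offsets 8–11.
U+25C2 → 3-byte form E2 97 82 at offsets 12–14.
Offset 12 falls in char 5's range; it's byte 1 of E2 97 82 = 0xE2.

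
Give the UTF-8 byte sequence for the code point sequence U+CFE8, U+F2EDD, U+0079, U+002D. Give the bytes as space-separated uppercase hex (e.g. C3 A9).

U+CFE8: 3-byte form → EC BF A8.
U+F2EDD: 4-byte form → F3 B2 BB 9D.
U+0079: 1-byte form → 79.
U+002D: 1-byte form → 2D.
Concatenated (9 bytes): EC BF A8 F3 B2 BB 9D 79 2D.

EC BF A8 F3 B2 BB 9D 79 2D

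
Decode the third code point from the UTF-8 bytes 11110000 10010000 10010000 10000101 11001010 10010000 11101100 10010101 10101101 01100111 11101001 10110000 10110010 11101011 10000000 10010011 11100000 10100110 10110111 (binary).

Offset 0: leading byte 0xF0 = 11110000 → 4-byte char #1 = F0 90 90 85.
Offset 4: leading byte 0xCA = 11001010 → 2-byte char #2 = CA 90.
Offset 6: leading byte 0xEC = 11101100 → 3-byte char #3 = EC 95 AD.
Leading byte 0xEC = 11101100 matches 1110xxxx → 3-byte sequence.
Byte 1: 0xEC = 11101100, payload 1100 (4 bits).
Byte 2: 0x95 = 10010101 (10xxxxxx ✓), payload 010101.
Byte 3: 0xAD = 10101101 (10xxxxxx ✓), payload 101101.
Concatenate: 1100010101101101 = 0xC56D (16 bits → U+C56D).

U+C56D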